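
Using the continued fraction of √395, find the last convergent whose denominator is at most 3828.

50561/2544

√395 = [19; 1, 6, 1, 38, …] (period length 4).
Convergents:
  p_0/q_0 = 19/1
  p_1/q_1 = 20/1
  p_2/q_2 = 139/7
  p_3/q_3 = 159/8
  p_4/q_4 = 6181/311
  p_5/q_5 = 6340/319
  p_6/q_6 = 44221/2225
  p_7/q_7 = 50561/2544
  p_8/q_8 = 1965539/98897
q_7 = 2544 ≤ 3828 < 98897 = q_8, so the answer is 50561/2544.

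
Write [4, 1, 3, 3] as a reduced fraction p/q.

Using pₖ = aₖpₖ₋₁ + pₖ₋₂ and qₖ = aₖqₖ₋₁ + qₖ₋₂:
  k=0: a=4, p=4, q=1
  k=1: a=1, p=5, q=1
  k=2: a=3, p=19, q=4
  k=3: a=3, p=62, q=13

62/13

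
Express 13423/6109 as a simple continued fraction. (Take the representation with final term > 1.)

13423 = 2·6109 + 1205
6109 = 5·1205 + 84
1205 = 14·84 + 29
84 = 2·29 + 26
29 = 1·26 + 3
26 = 8·3 + 2
3 = 1·2 + 1
2 = 2·1 + 0  (stop)
So 13423/6109 = [2; 5, 14, 2, 1, 8, 1, 2].

[2; 5, 14, 2, 1, 8, 1, 2]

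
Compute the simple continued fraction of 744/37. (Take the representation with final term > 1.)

[20; 9, 4]

744 = 20·37 + 4
37 = 9·4 + 1
4 = 4·1 + 0  (stop)
So 744/37 = [20; 9, 4].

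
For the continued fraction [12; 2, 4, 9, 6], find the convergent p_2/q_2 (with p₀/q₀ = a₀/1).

112/9

Using pₖ = aₖpₖ₋₁ + pₖ₋₂, qₖ = aₖqₖ₋₁ + qₖ₋₂ (with p₋₁=1, p₋₂=0, q₋₁=0, q₋₂=1):
  k=0: a=12, p=12, q=1
  k=1: a=2, p=25, q=2
  k=2: a=4, p=112, q=9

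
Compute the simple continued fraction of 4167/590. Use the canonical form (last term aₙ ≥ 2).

4167 = 7*590 + 37
590 = 15*37 + 35
37 = 1*35 + 2
35 = 17*2 + 1
2 = 2*1 + 0  (stop)
So 4167/590 = [7; 15, 1, 17, 2].

[7; 15, 1, 17, 2]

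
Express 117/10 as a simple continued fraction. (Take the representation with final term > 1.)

117 = 11·10 + 7
10 = 1·7 + 3
7 = 2·3 + 1
3 = 3·1 + 0  (stop)
So 117/10 = [11; 1, 2, 3].

[11; 1, 2, 3]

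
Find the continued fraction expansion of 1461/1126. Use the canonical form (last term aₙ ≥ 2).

[1; 3, 2, 1, 3, 3, 9]

1461 = 1*1126 + 335
1126 = 3*335 + 121
335 = 2*121 + 93
121 = 1*93 + 28
93 = 3*28 + 9
28 = 3*9 + 1
9 = 9*1 + 0  (stop)
So 1461/1126 = [1; 3, 2, 1, 3, 3, 9].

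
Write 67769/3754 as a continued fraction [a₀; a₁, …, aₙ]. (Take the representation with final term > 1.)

[18; 19, 17, 1, 10]

67769 = 18*3754 + 197
3754 = 19*197 + 11
197 = 17*11 + 10
11 = 1*10 + 1
10 = 10*1 + 0  (stop)
So 67769/3754 = [18; 19, 17, 1, 10].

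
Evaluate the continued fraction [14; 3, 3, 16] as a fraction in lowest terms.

2331/163

Using pₖ = aₖpₖ₋₁ + pₖ₋₂ and qₖ = aₖqₖ₋₁ + qₖ₋₂:
  k=0: a=14, p=14, q=1
  k=1: a=3, p=43, q=3
  k=2: a=3, p=143, q=10
  k=3: a=16, p=2331, q=163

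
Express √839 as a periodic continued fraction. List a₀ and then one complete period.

[28; 1, 27, 1, 56]

a₀ = ⌊√839⌋ = 28.
With m₀=0, d₀=1 and mₖ₊₁ = dₖaₖ − mₖ, dₖ₊₁ = (n − mₖ₊₁²)/dₖ, aₖ₊₁ = ⌊(a₀+mₖ₊₁)/dₖ₊₁⌋:
  k=1: m=28, d=55, a=1
  k=2: m=27, d=2, a=27
  k=3: m=27, d=55, a=1
  k=4: m=28, d=1, a=56
d=1 and a=2a₀=56 at k=4, so the next step gives (m, d) = (28, 55) again — its k=1 value — and the period has length 4.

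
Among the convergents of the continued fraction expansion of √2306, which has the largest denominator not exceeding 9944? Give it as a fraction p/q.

221328/4609

√2306 = [48; 48, 96, …] (period length 2).
Convergents:
  p_0/q_0 = 48/1
  p_1/q_1 = 2305/48
  p_2/q_2 = 221328/4609
  p_3/q_3 = 10626049/221280
q_2 = 4609 ≤ 9944 < 221280 = q_3, so the answer is 221328/4609.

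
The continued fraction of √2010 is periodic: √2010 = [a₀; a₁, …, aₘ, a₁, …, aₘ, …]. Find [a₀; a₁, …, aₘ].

a₀ = ⌊√2010⌋ = 44.
With m₀=0, d₀=1 and mₖ₊₁ = dₖaₖ − mₖ, dₖ₊₁ = (n − mₖ₊₁²)/dₖ, aₖ₊₁ = ⌊(a₀+mₖ₊₁)/dₖ₊₁⌋:
  k=1: m=44, d=74, a=1
  k=2: m=30, d=15, a=4
  k=3: m=30, d=74, a=1
  k=4: m=44, d=1, a=88
d=1 and a=2a₀=88 at k=4, so the next step gives (m, d) = (44, 74) again — its k=1 value — and the period has length 4.

[44; 1, 4, 1, 88]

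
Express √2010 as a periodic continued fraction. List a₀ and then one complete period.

[44; 1, 4, 1, 88]

a₀ = ⌊√2010⌋ = 44.
With m₀=0, d₀=1 and mₖ₊₁ = dₖaₖ − mₖ, dₖ₊₁ = (n − mₖ₊₁²)/dₖ, aₖ₊₁ = ⌊(a₀+mₖ₊₁)/dₖ₊₁⌋:
  k=1: m=44, d=74, a=1
  k=2: m=30, d=15, a=4
  k=3: m=30, d=74, a=1
  k=4: m=44, d=1, a=88
d=1 and a=2a₀=88 at k=4, so the next step gives (m, d) = (44, 74) again — its k=1 value — and the period has length 4.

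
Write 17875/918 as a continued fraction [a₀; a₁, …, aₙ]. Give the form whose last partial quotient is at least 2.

[19; 2, 8, 3, 17]

17875 = 19·918 + 433
918 = 2·433 + 52
433 = 8·52 + 17
52 = 3·17 + 1
17 = 17·1 + 0  (stop)
So 17875/918 = [19; 2, 8, 3, 17].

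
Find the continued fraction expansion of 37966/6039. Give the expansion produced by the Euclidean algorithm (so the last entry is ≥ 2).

[6; 3, 2, 18, 3, 15]

37966 = 6×6039 + 1732
6039 = 3×1732 + 843
1732 = 2×843 + 46
843 = 18×46 + 15
46 = 3×15 + 1
15 = 15×1 + 0  (stop)
So 37966/6039 = [6; 3, 2, 18, 3, 15].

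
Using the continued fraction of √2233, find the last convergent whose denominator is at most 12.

√2233 = [47; 3, 1, 12, 1, 3, 94, …] (period length 6).
Convergents:
  p_0/q_0 = 47/1
  p_1/q_1 = 142/3
  p_2/q_2 = 189/4
  p_3/q_3 = 2410/51
q_2 = 4 ≤ 12 < 51 = q_3, so the answer is 189/4.

189/4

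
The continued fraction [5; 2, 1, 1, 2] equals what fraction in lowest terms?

Using pₖ = aₖpₖ₋₁ + pₖ₋₂ and qₖ = aₖqₖ₋₁ + qₖ₋₂:
  k=0: a=5, p=5, q=1
  k=1: a=2, p=11, q=2
  k=2: a=1, p=16, q=3
  k=3: a=1, p=27, q=5
  k=4: a=2, p=70, q=13

70/13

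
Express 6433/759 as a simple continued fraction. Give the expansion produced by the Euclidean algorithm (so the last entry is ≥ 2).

[8; 2, 9, 1, 3, 9]

6433 = 8×759 + 361
759 = 2×361 + 37
361 = 9×37 + 28
37 = 1×28 + 9
28 = 3×9 + 1
9 = 9×1 + 0  (stop)
So 6433/759 = [8; 2, 9, 1, 3, 9].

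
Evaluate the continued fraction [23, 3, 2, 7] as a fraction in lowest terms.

1211/52

Fold from the inside: start with 7/1.
  2 + 1/7 = 15/7
  3 + 7/15 = 52/15
  23 + 15/52 = 1211/52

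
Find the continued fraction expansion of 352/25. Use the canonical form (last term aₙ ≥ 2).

[14; 12, 2]

352 = 14·25 + 2
25 = 12·2 + 1
2 = 2·1 + 0  (stop)
So 352/25 = [14; 12, 2].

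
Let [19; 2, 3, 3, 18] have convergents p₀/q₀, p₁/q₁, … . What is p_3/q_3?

Using pₖ = aₖpₖ₋₁ + pₖ₋₂, qₖ = aₖqₖ₋₁ + qₖ₋₂ (with p₋₁=1, p₋₂=0, q₋₁=0, q₋₂=1):
  k=0: a=19, p=19, q=1
  k=1: a=2, p=39, q=2
  k=2: a=3, p=136, q=7
  k=3: a=3, p=447, q=23

447/23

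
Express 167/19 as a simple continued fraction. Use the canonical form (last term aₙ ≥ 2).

[8; 1, 3, 1, 3]

167 = 8×19 + 15
19 = 1×15 + 4
15 = 3×4 + 3
4 = 1×3 + 1
3 = 3×1 + 0  (stop)
So 167/19 = [8; 1, 3, 1, 3].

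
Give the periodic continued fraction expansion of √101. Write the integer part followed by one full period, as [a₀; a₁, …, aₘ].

a₀ = ⌊√101⌋ = 10.
With m₀=0, d₀=1 and mₖ₊₁ = dₖaₖ − mₖ, dₖ₊₁ = (n − mₖ₊₁²)/dₖ, aₖ₊₁ = ⌊(a₀+mₖ₊₁)/dₖ₊₁⌋:
  k=1: m=10, d=1, a=20
d=1 and a=2a₀=20 at k=1, so the next step gives (m, d) = (10, 1) again — its k=1 value — and the period has length 1.

[10; 20]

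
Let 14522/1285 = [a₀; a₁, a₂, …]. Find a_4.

14522 = 11·1285 + 387   →  a_0 = 11
1285 = 3·387 + 124   →  a_1 = 3
387 = 3·124 + 15   →  a_2 = 3
124 = 8·15 + 4   →  a_3 = 8
15 = 3·4 + 3   →  a_4 = 3

3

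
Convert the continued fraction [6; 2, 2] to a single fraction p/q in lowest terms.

32/5

Using pₖ = aₖpₖ₋₁ + pₖ₋₂ and qₖ = aₖqₖ₋₁ + qₖ₋₂:
  k=0: a=6, p=6, q=1
  k=1: a=2, p=13, q=2
  k=2: a=2, p=32, q=5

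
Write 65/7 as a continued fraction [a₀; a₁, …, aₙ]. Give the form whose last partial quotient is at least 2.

[9; 3, 2]

65 = 9*7 + 2
7 = 3*2 + 1
2 = 2*1 + 0  (stop)
So 65/7 = [9; 3, 2].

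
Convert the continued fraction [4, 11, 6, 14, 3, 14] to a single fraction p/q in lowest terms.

Using pₖ = aₖpₖ₋₁ + pₖ₋₂ and qₖ = aₖqₖ₋₁ + qₖ₋₂:
  k=0: a=4, p=4, q=1
  k=1: a=11, p=45, q=11
  k=2: a=6, p=274, q=67
  k=3: a=14, p=3881, q=949
  k=4: a=3, p=11917, q=2914
  k=5: a=14, p=170719, q=41745

170719/41745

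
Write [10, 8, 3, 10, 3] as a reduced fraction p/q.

Fold from the inside: start with 3/1.
  10 + 1/3 = 31/3
  3 + 3/31 = 96/31
  8 + 31/96 = 799/96
  10 + 96/799 = 8086/799

8086/799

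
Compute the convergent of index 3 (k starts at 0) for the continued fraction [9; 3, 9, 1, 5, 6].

289/31

Using pₖ = aₖpₖ₋₁ + pₖ₋₂, qₖ = aₖqₖ₋₁ + qₖ₋₂ (with p₋₁=1, p₋₂=0, q₋₁=0, q₋₂=1):
  k=0: a=9, p=9, q=1
  k=1: a=3, p=28, q=3
  k=2: a=9, p=261, q=28
  k=3: a=1, p=289, q=31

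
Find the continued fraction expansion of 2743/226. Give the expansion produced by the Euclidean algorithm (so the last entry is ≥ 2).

2743 = 12×226 + 31
226 = 7×31 + 9
31 = 3×9 + 4
9 = 2×4 + 1
4 = 4×1 + 0  (stop)
So 2743/226 = [12; 7, 3, 2, 4].

[12; 7, 3, 2, 4]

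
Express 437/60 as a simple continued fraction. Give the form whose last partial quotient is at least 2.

437 = 7×60 + 17
60 = 3×17 + 9
17 = 1×9 + 8
9 = 1×8 + 1
8 = 8×1 + 0  (stop)
So 437/60 = [7; 3, 1, 1, 8].

[7; 3, 1, 1, 8]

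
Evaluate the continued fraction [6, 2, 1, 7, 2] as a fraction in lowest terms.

Using pₖ = aₖpₖ₋₁ + pₖ₋₂ and qₖ = aₖqₖ₋₁ + qₖ₋₂:
  k=0: a=6, p=6, q=1
  k=1: a=2, p=13, q=2
  k=2: a=1, p=19, q=3
  k=3: a=7, p=146, q=23
  k=4: a=2, p=311, q=49

311/49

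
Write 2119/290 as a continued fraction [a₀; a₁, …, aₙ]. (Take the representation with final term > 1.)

2119 = 7×290 + 89
290 = 3×89 + 23
89 = 3×23 + 20
23 = 1×20 + 3
20 = 6×3 + 2
3 = 1×2 + 1
2 = 2×1 + 0  (stop)
So 2119/290 = [7; 3, 3, 1, 6, 1, 2].

[7; 3, 3, 1, 6, 1, 2]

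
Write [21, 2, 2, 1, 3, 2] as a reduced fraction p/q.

1264/59

Using pₖ = aₖpₖ₋₁ + pₖ₋₂ and qₖ = aₖqₖ₋₁ + qₖ₋₂:
  k=0: a=21, p=21, q=1
  k=1: a=2, p=43, q=2
  k=2: a=2, p=107, q=5
  k=3: a=1, p=150, q=7
  k=4: a=3, p=557, q=26
  k=5: a=2, p=1264, q=59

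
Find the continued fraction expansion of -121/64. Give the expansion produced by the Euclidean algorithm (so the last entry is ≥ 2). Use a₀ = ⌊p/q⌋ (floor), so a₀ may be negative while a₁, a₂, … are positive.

[-2; 9, 7]

-121 = -2*64 + 7
64 = 9*7 + 1
7 = 7*1 + 0  (stop)
So -121/64 = [-2; 9, 7].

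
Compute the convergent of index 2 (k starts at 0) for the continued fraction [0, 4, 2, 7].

Using pₖ = aₖpₖ₋₁ + pₖ₋₂, qₖ = aₖqₖ₋₁ + qₖ₋₂ (with p₋₁=1, p₋₂=0, q₋₁=0, q₋₂=1):
  k=0: a=0, p=0, q=1
  k=1: a=4, p=1, q=4
  k=2: a=2, p=2, q=9

2/9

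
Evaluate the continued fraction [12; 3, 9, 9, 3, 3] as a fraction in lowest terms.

32455/2634

Fold from the inside: start with 3/1.
  3 + 1/3 = 10/3
  9 + 3/10 = 93/10
  9 + 10/93 = 847/93
  3 + 93/847 = 2634/847
  12 + 847/2634 = 32455/2634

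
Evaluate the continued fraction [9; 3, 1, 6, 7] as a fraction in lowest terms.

1787/193

Fold from the inside: start with 7/1.
  6 + 1/7 = 43/7
  1 + 7/43 = 50/43
  3 + 43/50 = 193/50
  9 + 50/193 = 1787/193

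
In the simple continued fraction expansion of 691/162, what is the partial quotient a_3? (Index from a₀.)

3

691 = 4·162 + 43   →  a_0 = 4
162 = 3·43 + 33   →  a_1 = 3
43 = 1·33 + 10   →  a_2 = 1
33 = 3·10 + 3   →  a_3 = 3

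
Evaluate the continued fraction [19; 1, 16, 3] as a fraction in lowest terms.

Using pₖ = aₖpₖ₋₁ + pₖ₋₂ and qₖ = aₖqₖ₋₁ + qₖ₋₂:
  k=0: a=19, p=19, q=1
  k=1: a=1, p=20, q=1
  k=2: a=16, p=339, q=17
  k=3: a=3, p=1037, q=52

1037/52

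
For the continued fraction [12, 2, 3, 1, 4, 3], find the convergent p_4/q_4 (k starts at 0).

Using pₖ = aₖpₖ₋₁ + pₖ₋₂, qₖ = aₖqₖ₋₁ + qₖ₋₂ (with p₋₁=1, p₋₂=0, q₋₁=0, q₋₂=1):
  k=0: a=12, p=12, q=1
  k=1: a=2, p=25, q=2
  k=2: a=3, p=87, q=7
  k=3: a=1, p=112, q=9
  k=4: a=4, p=535, q=43

535/43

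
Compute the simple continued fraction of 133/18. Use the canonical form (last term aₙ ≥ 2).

133 = 7*18 + 7
18 = 2*7 + 4
7 = 1*4 + 3
4 = 1*3 + 1
3 = 3*1 + 0  (stop)
So 133/18 = [7; 2, 1, 1, 3].

[7; 2, 1, 1, 3]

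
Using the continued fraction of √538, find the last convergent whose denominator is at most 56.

√538 = [23; 5, 7, 1, 1, 7, 5, 46, …] (period length 7).
Convergents:
  p_0/q_0 = 23/1
  p_1/q_1 = 116/5
  p_2/q_2 = 835/36
  p_3/q_3 = 951/41
  p_4/q_4 = 1786/77
q_3 = 41 ≤ 56 < 77 = q_4, so the answer is 951/41.

951/41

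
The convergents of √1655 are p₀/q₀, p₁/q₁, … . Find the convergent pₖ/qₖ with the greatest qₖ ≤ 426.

√1655 = [40; 1, 2, 7, 16, 7, 2, 1, 80, …] (period length 8).
Convergents:
  p_0/q_0 = 40/1
  p_1/q_1 = 41/1
  p_2/q_2 = 122/3
  p_3/q_3 = 895/22
  p_4/q_4 = 14442/355
  p_5/q_5 = 101989/2507
q_4 = 355 ≤ 426 < 2507 = q_5, so the answer is 14442/355.

14442/355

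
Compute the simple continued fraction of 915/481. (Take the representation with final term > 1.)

[1; 1, 9, 4, 3, 1, 2]

915 = 1×481 + 434
481 = 1×434 + 47
434 = 9×47 + 11
47 = 4×11 + 3
11 = 3×3 + 2
3 = 1×2 + 1
2 = 2×1 + 0  (stop)
So 915/481 = [1; 1, 9, 4, 3, 1, 2].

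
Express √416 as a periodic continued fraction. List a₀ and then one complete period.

[20; 2, 1, 1, 9, 1, 1, 2, 40]

a₀ = ⌊√416⌋ = 20.
With m₀=0, d₀=1 and mₖ₊₁ = dₖaₖ − mₖ, dₖ₊₁ = (n − mₖ₊₁²)/dₖ, aₖ₊₁ = ⌊(a₀+mₖ₊₁)/dₖ₊₁⌋:
  k=1: m=20, d=16, a=2
  k=2: m=12, d=17, a=1
  k=3: m=5, d=23, a=1
  k=4: m=18, d=4, a=9
  k=5: m=18, d=23, a=1
  k=6: m=5, d=17, a=1
  k=7: m=12, d=16, a=2
  k=8: m=20, d=1, a=40
d=1 and a=2a₀=40 at k=8, so the next step gives (m, d) = (20, 16) again — its k=1 value — and the period has length 8.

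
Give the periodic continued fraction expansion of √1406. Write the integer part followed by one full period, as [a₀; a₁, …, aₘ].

[37; 2, 74]

a₀ = ⌊√1406⌋ = 37.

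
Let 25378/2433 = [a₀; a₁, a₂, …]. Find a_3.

25378 = 10·2433 + 1048   →  a_0 = 10
2433 = 2·1048 + 337   →  a_1 = 2
1048 = 3·337 + 37   →  a_2 = 3
337 = 9·37 + 4   →  a_3 = 9

9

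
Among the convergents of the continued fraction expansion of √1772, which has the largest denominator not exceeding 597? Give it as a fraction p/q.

19027/452

√1772 = [42; 10, 1, 1, 20, 1, 1, 10, 84, …] (period length 8).
Convergents:
  p_0/q_0 = 42/1
  p_1/q_1 = 421/10
  p_2/q_2 = 463/11
  p_3/q_3 = 884/21
  p_4/q_4 = 18143/431
  p_5/q_5 = 19027/452
  p_6/q_6 = 37170/883
q_5 = 452 ≤ 597 < 883 = q_6, so the answer is 19027/452.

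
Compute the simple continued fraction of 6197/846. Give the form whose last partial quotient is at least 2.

6197 = 7·846 + 275
846 = 3·275 + 21
275 = 13·21 + 2
21 = 10·2 + 1
2 = 2·1 + 0  (stop)
So 6197/846 = [7; 3, 13, 10, 2].

[7; 3, 13, 10, 2]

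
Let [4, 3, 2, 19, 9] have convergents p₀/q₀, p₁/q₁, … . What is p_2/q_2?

Using pₖ = aₖpₖ₋₁ + pₖ₋₂, qₖ = aₖqₖ₋₁ + qₖ₋₂ (with p₋₁=1, p₋₂=0, q₋₁=0, q₋₂=1):
  k=0: a=4, p=4, q=1
  k=1: a=3, p=13, q=3
  k=2: a=2, p=30, q=7

30/7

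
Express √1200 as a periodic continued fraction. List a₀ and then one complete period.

[34; 1, 1, 1, 3, 1, 1, 1, 68]

a₀ = ⌊√1200⌋ = 34.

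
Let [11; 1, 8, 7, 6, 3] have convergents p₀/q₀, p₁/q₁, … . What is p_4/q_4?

Using pₖ = aₖpₖ₋₁ + pₖ₋₂, qₖ = aₖqₖ₋₁ + qₖ₋₂ (with p₋₁=1, p₋₂=0, q₋₁=0, q₋₂=1):
  k=0: a=11, p=11, q=1
  k=1: a=1, p=12, q=1
  k=2: a=8, p=107, q=9
  k=3: a=7, p=761, q=64
  k=4: a=6, p=4673, q=393

4673/393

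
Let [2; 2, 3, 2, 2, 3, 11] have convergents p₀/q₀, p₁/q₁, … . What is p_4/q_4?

95/39

Using pₖ = aₖpₖ₋₁ + pₖ₋₂, qₖ = aₖqₖ₋₁ + qₖ₋₂ (with p₋₁=1, p₋₂=0, q₋₁=0, q₋₂=1):
  k=0: a=2, p=2, q=1
  k=1: a=2, p=5, q=2
  k=2: a=3, p=17, q=7
  k=3: a=2, p=39, q=16
  k=4: a=2, p=95, q=39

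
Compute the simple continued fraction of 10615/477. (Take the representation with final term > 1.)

[22; 3, 1, 16, 3, 2]

10615 = 22*477 + 121
477 = 3*121 + 114
121 = 1*114 + 7
114 = 16*7 + 2
7 = 3*2 + 1
2 = 2*1 + 0  (stop)
So 10615/477 = [22; 3, 1, 16, 3, 2].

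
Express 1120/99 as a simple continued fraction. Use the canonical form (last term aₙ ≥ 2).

[11; 3, 5, 6]

1120 = 11×99 + 31
99 = 3×31 + 6
31 = 5×6 + 1
6 = 6×1 + 0  (stop)
So 1120/99 = [11; 3, 5, 6].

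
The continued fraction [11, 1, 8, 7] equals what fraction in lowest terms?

Using pₖ = aₖpₖ₋₁ + pₖ₋₂ and qₖ = aₖqₖ₋₁ + qₖ₋₂:
  k=0: a=11, p=11, q=1
  k=1: a=1, p=12, q=1
  k=2: a=8, p=107, q=9
  k=3: a=7, p=761, q=64

761/64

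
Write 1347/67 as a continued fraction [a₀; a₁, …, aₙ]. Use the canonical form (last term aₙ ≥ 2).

1347 = 20×67 + 7
67 = 9×7 + 4
7 = 1×4 + 3
4 = 1×3 + 1
3 = 3×1 + 0  (stop)
So 1347/67 = [20; 9, 1, 1, 3].

[20; 9, 1, 1, 3]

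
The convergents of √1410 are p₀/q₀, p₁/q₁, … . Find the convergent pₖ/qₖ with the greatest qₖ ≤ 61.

√1410 = [37; 1, 1, 4, 1, 1, 74, …] (period length 6).
Convergents:
  p_0/q_0 = 37/1
  p_1/q_1 = 38/1
  p_2/q_2 = 75/2
  p_3/q_3 = 338/9
  p_4/q_4 = 413/11
  p_5/q_5 = 751/20
  p_6/q_6 = 55987/1491
q_5 = 20 ≤ 61 < 1491 = q_6, so the answer is 751/20.

751/20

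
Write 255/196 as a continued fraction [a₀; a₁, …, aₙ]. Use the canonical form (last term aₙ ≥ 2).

255 = 1×196 + 59
196 = 3×59 + 19
59 = 3×19 + 2
19 = 9×2 + 1
2 = 2×1 + 0  (stop)
So 255/196 = [1; 3, 3, 9, 2].

[1; 3, 3, 9, 2]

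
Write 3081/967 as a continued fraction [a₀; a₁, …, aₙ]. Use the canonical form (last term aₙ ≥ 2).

[3; 5, 2, 1, 2, 5, 4]

3081 = 3×967 + 180
967 = 5×180 + 67
180 = 2×67 + 46
67 = 1×46 + 21
46 = 2×21 + 4
21 = 5×4 + 1
4 = 4×1 + 0  (stop)
So 3081/967 = [3; 5, 2, 1, 2, 5, 4].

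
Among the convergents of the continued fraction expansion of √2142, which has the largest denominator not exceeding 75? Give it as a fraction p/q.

3286/71

√2142 = [46; 3, 1, 1, 4, 1, 1, 3, 92, …] (period length 8).
Convergents:
  p_0/q_0 = 46/1
  p_1/q_1 = 139/3
  p_2/q_2 = 185/4
  p_3/q_3 = 324/7
  p_4/q_4 = 1481/32
  p_5/q_5 = 1805/39
  p_6/q_6 = 3286/71
  p_7/q_7 = 11663/252
q_6 = 71 ≤ 75 < 252 = q_7, so the answer is 3286/71.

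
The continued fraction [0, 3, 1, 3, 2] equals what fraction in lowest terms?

Fold from the inside: start with 2/1.
  3 + 1/2 = 7/2
  1 + 2/7 = 9/7
  3 + 7/9 = 34/9
  0 + 9/34 = 9/34

9/34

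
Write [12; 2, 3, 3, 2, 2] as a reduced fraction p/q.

1604/129

Fold from the inside: start with 2/1.
  2 + 1/2 = 5/2
  3 + 2/5 = 17/5
  3 + 5/17 = 56/17
  2 + 17/56 = 129/56
  12 + 56/129 = 1604/129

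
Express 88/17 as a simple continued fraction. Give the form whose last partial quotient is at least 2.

88 = 5*17 + 3
17 = 5*3 + 2
3 = 1*2 + 1
2 = 2*1 + 0  (stop)
So 88/17 = [5; 5, 1, 2].

[5; 5, 1, 2]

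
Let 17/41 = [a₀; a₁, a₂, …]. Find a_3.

2

17 = 0·41 + 17   →  a_0 = 0
41 = 2·17 + 7   →  a_1 = 2
17 = 2·7 + 3   →  a_2 = 2
7 = 2·3 + 1   →  a_3 = 2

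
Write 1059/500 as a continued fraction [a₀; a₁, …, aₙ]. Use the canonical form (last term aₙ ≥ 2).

1059 = 2·500 + 59
500 = 8·59 + 28
59 = 2·28 + 3
28 = 9·3 + 1
3 = 3·1 + 0  (stop)
So 1059/500 = [2; 8, 2, 9, 3].

[2; 8, 2, 9, 3]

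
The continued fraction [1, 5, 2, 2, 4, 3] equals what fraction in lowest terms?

Using pₖ = aₖpₖ₋₁ + pₖ₋₂ and qₖ = aₖqₖ₋₁ + qₖ₋₂:
  k=0: a=1, p=1, q=1
  k=1: a=5, p=6, q=5
  k=2: a=2, p=13, q=11
  k=3: a=2, p=32, q=27
  k=4: a=4, p=141, q=119
  k=5: a=3, p=455, q=384

455/384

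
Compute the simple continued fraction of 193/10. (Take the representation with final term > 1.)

[19; 3, 3]

193 = 19*10 + 3
10 = 3*3 + 1
3 = 3*1 + 0  (stop)
So 193/10 = [19; 3, 3].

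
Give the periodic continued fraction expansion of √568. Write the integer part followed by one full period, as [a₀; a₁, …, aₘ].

a₀ = ⌊√568⌋ = 23.
With m₀=0, d₀=1 and mₖ₊₁ = dₖaₖ − mₖ, dₖ₊₁ = (n − mₖ₊₁²)/dₖ, aₖ₊₁ = ⌊(a₀+mₖ₊₁)/dₖ₊₁⌋:
  k=1: m=23, d=39, a=1
  k=2: m=16, d=8, a=4
  k=3: m=16, d=39, a=1
  k=4: m=23, d=1, a=46
d=1 and a=2a₀=46 at k=4, so the next step gives (m, d) = (23, 39) again — its k=1 value — and the period has length 4.

[23; 1, 4, 1, 46]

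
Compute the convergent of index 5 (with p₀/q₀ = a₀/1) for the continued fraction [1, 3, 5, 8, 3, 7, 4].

3931/2994

Using pₖ = aₖpₖ₋₁ + pₖ₋₂, qₖ = aₖqₖ₋₁ + qₖ₋₂ (with p₋₁=1, p₋₂=0, q₋₁=0, q₋₂=1):
  k=0: a=1, p=1, q=1
  k=1: a=3, p=4, q=3
  k=2: a=5, p=21, q=16
  k=3: a=8, p=172, q=131
  k=4: a=3, p=537, q=409
  k=5: a=7, p=3931, q=2994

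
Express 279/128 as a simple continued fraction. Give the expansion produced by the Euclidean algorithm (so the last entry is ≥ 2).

[2; 5, 1, 1, 3, 3]

279 = 2*128 + 23
128 = 5*23 + 13
23 = 1*13 + 10
13 = 1*10 + 3
10 = 3*3 + 1
3 = 3*1 + 0  (stop)
So 279/128 = [2; 5, 1, 1, 3, 3].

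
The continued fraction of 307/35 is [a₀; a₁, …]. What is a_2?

3

307 = 8·35 + 27   →  a_0 = 8
35 = 1·27 + 8   →  a_1 = 1
27 = 3·8 + 3   →  a_2 = 3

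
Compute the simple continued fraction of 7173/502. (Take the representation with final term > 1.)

7173 = 14*502 + 145
502 = 3*145 + 67
145 = 2*67 + 11
67 = 6*11 + 1
11 = 11*1 + 0  (stop)
So 7173/502 = [14; 3, 2, 6, 11].

[14; 3, 2, 6, 11]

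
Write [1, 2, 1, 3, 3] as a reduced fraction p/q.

Using pₖ = aₖpₖ₋₁ + pₖ₋₂ and qₖ = aₖqₖ₋₁ + qₖ₋₂:
  k=0: a=1, p=1, q=1
  k=1: a=2, p=3, q=2
  k=2: a=1, p=4, q=3
  k=3: a=3, p=15, q=11
  k=4: a=3, p=49, q=36

49/36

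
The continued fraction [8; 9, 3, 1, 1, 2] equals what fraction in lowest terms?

1354/167

Using pₖ = aₖpₖ₋₁ + pₖ₋₂ and qₖ = aₖqₖ₋₁ + qₖ₋₂:
  k=0: a=8, p=8, q=1
  k=1: a=9, p=73, q=9
  k=2: a=3, p=227, q=28
  k=3: a=1, p=300, q=37
  k=4: a=1, p=527, q=65
  k=5: a=2, p=1354, q=167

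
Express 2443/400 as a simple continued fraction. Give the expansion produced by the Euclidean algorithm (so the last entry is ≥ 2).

2443 = 6·400 + 43
400 = 9·43 + 13
43 = 3·13 + 4
13 = 3·4 + 1
4 = 4·1 + 0  (stop)
So 2443/400 = [6; 9, 3, 3, 4].

[6; 9, 3, 3, 4]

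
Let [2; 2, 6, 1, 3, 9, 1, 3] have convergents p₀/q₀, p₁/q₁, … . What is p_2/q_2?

Using pₖ = aₖpₖ₋₁ + pₖ₋₂, qₖ = aₖqₖ₋₁ + qₖ₋₂ (with p₋₁=1, p₋₂=0, q₋₁=0, q₋₂=1):
  k=0: a=2, p=2, q=1
  k=1: a=2, p=5, q=2
  k=2: a=6, p=32, q=13

32/13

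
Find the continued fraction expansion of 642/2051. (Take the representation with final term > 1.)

642 = 0×2051 + 642
2051 = 3×642 + 125
642 = 5×125 + 17
125 = 7×17 + 6
17 = 2×6 + 5
6 = 1×5 + 1
5 = 5×1 + 0  (stop)
So 642/2051 = [0; 3, 5, 7, 2, 1, 5].

[0; 3, 5, 7, 2, 1, 5]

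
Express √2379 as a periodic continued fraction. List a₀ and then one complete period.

a₀ = ⌊√2379⌋ = 48.

[48; 1, 3, 2, 3, 1, 96]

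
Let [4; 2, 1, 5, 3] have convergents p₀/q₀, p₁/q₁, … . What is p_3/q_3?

74/17

Using pₖ = aₖpₖ₋₁ + pₖ₋₂, qₖ = aₖqₖ₋₁ + qₖ₋₂ (with p₋₁=1, p₋₂=0, q₋₁=0, q₋₂=1):
  k=0: a=4, p=4, q=1
  k=1: a=2, p=9, q=2
  k=2: a=1, p=13, q=3
  k=3: a=5, p=74, q=17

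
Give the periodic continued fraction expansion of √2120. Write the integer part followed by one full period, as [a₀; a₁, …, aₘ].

[46; 23, 92]

a₀ = ⌊√2120⌋ = 46.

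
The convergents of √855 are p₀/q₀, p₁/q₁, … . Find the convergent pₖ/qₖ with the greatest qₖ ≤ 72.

731/25

√855 = [29; 4, 6, 4, 58, …] (period length 4).
Convergents:
  p_0/q_0 = 29/1
  p_1/q_1 = 117/4
  p_2/q_2 = 731/25
  p_3/q_3 = 3041/104
q_2 = 25 ≤ 72 < 104 = q_3, so the answer is 731/25.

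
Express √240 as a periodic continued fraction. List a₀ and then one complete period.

[15; 2, 30]

a₀ = ⌊√240⌋ = 15.
With m₀=0, d₀=1 and mₖ₊₁ = dₖaₖ − mₖ, dₖ₊₁ = (n − mₖ₊₁²)/dₖ, aₖ₊₁ = ⌊(a₀+mₖ₊₁)/dₖ₊₁⌋:
  k=1: m=15, d=15, a=2
  k=2: m=15, d=1, a=30
d=1 and a=2a₀=30 at k=2, so the next step gives (m, d) = (15, 15) again — its k=1 value — and the period has length 2.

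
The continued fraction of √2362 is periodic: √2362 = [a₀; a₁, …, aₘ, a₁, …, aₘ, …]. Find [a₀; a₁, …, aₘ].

[48; 1, 1, 1, 1, 96]

a₀ = ⌊√2362⌋ = 48.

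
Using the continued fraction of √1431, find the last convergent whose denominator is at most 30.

1097/29

√1431 = [37; 1, 4, 1, 4, 1, 74, …] (period length 6).
Convergents:
  p_0/q_0 = 37/1
  p_1/q_1 = 38/1
  p_2/q_2 = 189/5
  p_3/q_3 = 227/6
  p_4/q_4 = 1097/29
  p_5/q_5 = 1324/35
q_4 = 29 ≤ 30 < 35 = q_5, so the answer is 1097/29.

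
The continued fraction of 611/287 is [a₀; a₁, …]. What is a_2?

1

611 = 2·287 + 37   →  a_0 = 2
287 = 7·37 + 28   →  a_1 = 7
37 = 1·28 + 9   →  a_2 = 1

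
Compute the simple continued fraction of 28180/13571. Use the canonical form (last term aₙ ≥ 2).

28180 = 2*13571 + 1038
13571 = 13*1038 + 77
1038 = 13*77 + 37
77 = 2*37 + 3
37 = 12*3 + 1
3 = 3*1 + 0  (stop)
So 28180/13571 = [2; 13, 13, 2, 12, 3].

[2; 13, 13, 2, 12, 3]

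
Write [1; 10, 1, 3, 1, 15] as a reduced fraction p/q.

Using pₖ = aₖpₖ₋₁ + pₖ₋₂ and qₖ = aₖqₖ₋₁ + qₖ₋₂:
  k=0: a=1, p=1, q=1
  k=1: a=10, p=11, q=10
  k=2: a=1, p=12, q=11
  k=3: a=3, p=47, q=43
  k=4: a=1, p=59, q=54
  k=5: a=15, p=932, q=853

932/853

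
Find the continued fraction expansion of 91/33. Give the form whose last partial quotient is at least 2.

91 = 2*33 + 25
33 = 1*25 + 8
25 = 3*8 + 1
8 = 8*1 + 0  (stop)
So 91/33 = [2; 1, 3, 8].

[2; 1, 3, 8]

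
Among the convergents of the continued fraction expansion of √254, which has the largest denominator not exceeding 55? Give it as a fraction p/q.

√254 = [15; 1, 14, 1, 30, …] (period length 4).
Convergents:
  p_0/q_0 = 15/1
  p_1/q_1 = 16/1
  p_2/q_2 = 239/15
  p_3/q_3 = 255/16
  p_4/q_4 = 7889/495
q_3 = 16 ≤ 55 < 495 = q_4, so the answer is 255/16.

255/16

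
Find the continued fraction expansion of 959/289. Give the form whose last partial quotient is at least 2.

959 = 3×289 + 92
289 = 3×92 + 13
92 = 7×13 + 1
13 = 13×1 + 0  (stop)
So 959/289 = [3; 3, 7, 13].

[3; 3, 7, 13]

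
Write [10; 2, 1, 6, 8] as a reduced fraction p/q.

Using pₖ = aₖpₖ₋₁ + pₖ₋₂ and qₖ = aₖqₖ₋₁ + qₖ₋₂:
  k=0: a=10, p=10, q=1
  k=1: a=2, p=21, q=2
  k=2: a=1, p=31, q=3
  k=3: a=6, p=207, q=20
  k=4: a=8, p=1687, q=163

1687/163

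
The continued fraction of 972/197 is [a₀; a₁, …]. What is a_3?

6

972 = 4·197 + 184   →  a_0 = 4
197 = 1·184 + 13   →  a_1 = 1
184 = 14·13 + 2   →  a_2 = 14
13 = 6·2 + 1   →  a_3 = 6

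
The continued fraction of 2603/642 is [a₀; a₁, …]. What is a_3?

2603 = 4·642 + 35   →  a_0 = 4
642 = 18·35 + 12   →  a_1 = 18
35 = 2·12 + 11   →  a_2 = 2
12 = 1·11 + 1   →  a_3 = 1

1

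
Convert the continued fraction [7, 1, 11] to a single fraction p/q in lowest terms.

95/12

Fold from the inside: start with 11/1.
  1 + 1/11 = 12/11
  7 + 11/12 = 95/12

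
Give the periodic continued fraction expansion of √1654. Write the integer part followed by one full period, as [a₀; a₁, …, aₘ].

a₀ = ⌊√1654⌋ = 40.
With m₀=0, d₀=1 and mₖ₊₁ = dₖaₖ − mₖ, dₖ₊₁ = (n − mₖ₊₁²)/dₖ, aₖ₊₁ = ⌊(a₀+mₖ₊₁)/dₖ₊₁⌋:
  k=1: m=40, d=54, a=1
  k=2: m=14, d=27, a=2
  k=3: m=40, d=2, a=40
  k=4: m=40, d=27, a=2
  k=5: m=14, d=54, a=1
  k=6: m=40, d=1, a=80
d=1 and a=2a₀=80 at k=6, so the next step gives (m, d) = (40, 54) again — its k=1 value — and the period has length 6.

[40; 1, 2, 40, 2, 1, 80]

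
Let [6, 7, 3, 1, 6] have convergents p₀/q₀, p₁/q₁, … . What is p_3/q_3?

Using pₖ = aₖpₖ₋₁ + pₖ₋₂, qₖ = aₖqₖ₋₁ + qₖ₋₂ (with p₋₁=1, p₋₂=0, q₋₁=0, q₋₂=1):
  k=0: a=6, p=6, q=1
  k=1: a=7, p=43, q=7
  k=2: a=3, p=135, q=22
  k=3: a=1, p=178, q=29

178/29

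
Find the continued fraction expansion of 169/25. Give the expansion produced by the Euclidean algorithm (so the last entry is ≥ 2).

[6; 1, 3, 6]

169 = 6·25 + 19
25 = 1·19 + 6
19 = 3·6 + 1
6 = 6·1 + 0  (stop)
So 169/25 = [6; 1, 3, 6].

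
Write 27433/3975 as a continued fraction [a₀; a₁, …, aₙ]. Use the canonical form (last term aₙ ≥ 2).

27433 = 6·3975 + 3583
3975 = 1·3583 + 392
3583 = 9·392 + 55
392 = 7·55 + 7
55 = 7·7 + 6
7 = 1·6 + 1
6 = 6·1 + 0  (stop)
So 27433/3975 = [6; 1, 9, 7, 7, 1, 6].

[6; 1, 9, 7, 7, 1, 6]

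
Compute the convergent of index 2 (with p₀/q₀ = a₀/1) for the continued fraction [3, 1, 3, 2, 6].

Using pₖ = aₖpₖ₋₁ + pₖ₋₂, qₖ = aₖqₖ₋₁ + qₖ₋₂ (with p₋₁=1, p₋₂=0, q₋₁=0, q₋₂=1):
  k=0: a=3, p=3, q=1
  k=1: a=1, p=4, q=1
  k=2: a=3, p=15, q=4

15/4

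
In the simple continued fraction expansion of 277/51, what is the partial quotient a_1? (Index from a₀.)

277 = 5·51 + 22   →  a_0 = 5
51 = 2·22 + 7   →  a_1 = 2

2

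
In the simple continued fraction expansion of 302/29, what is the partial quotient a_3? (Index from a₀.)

2

302 = 10·29 + 12   →  a_0 = 10
29 = 2·12 + 5   →  a_1 = 2
12 = 2·5 + 2   →  a_2 = 2
5 = 2·2 + 1   →  a_3 = 2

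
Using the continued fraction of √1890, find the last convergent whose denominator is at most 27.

√1890 = [43; 2, 9, 6, 9, 2, 86, …] (period length 6).
Convergents:
  p_0/q_0 = 43/1
  p_1/q_1 = 87/2
  p_2/q_2 = 826/19
  p_3/q_3 = 5043/116
q_2 = 19 ≤ 27 < 116 = q_3, so the answer is 826/19.

826/19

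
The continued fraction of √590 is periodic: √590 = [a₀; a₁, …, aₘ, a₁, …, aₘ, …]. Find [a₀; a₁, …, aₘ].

[24; 3, 2, 4, 2, 3, 48]

a₀ = ⌊√590⌋ = 24.
With m₀=0, d₀=1 and mₖ₊₁ = dₖaₖ − mₖ, dₖ₊₁ = (n − mₖ₊₁²)/dₖ, aₖ₊₁ = ⌊(a₀+mₖ₊₁)/dₖ₊₁⌋:
  k=1: m=24, d=14, a=3
  k=2: m=18, d=19, a=2
  k=3: m=20, d=10, a=4
  k=4: m=20, d=19, a=2
  k=5: m=18, d=14, a=3
  k=6: m=24, d=1, a=48
d=1 and a=2a₀=48 at k=6, so the next step gives (m, d) = (24, 14) again — its k=1 value — and the period has length 6.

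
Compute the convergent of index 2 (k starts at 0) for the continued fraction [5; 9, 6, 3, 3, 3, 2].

Using pₖ = aₖpₖ₋₁ + pₖ₋₂, qₖ = aₖqₖ₋₁ + qₖ₋₂ (with p₋₁=1, p₋₂=0, q₋₁=0, q₋₂=1):
  k=0: a=5, p=5, q=1
  k=1: a=9, p=46, q=9
  k=2: a=6, p=281, q=55

281/55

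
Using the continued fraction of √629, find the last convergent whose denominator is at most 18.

326/13

√629 = [25; 12, 1, 1, 12, 50, …] (period length 5).
Convergents:
  p_0/q_0 = 25/1
  p_1/q_1 = 301/12
  p_2/q_2 = 326/13
  p_3/q_3 = 627/25
q_2 = 13 ≤ 18 < 25 = q_3, so the answer is 326/13.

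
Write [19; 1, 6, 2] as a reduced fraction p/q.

Fold from the inside: start with 2/1.
  6 + 1/2 = 13/2
  1 + 2/13 = 15/13
  19 + 13/15 = 298/15

298/15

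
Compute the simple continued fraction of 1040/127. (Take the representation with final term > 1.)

1040 = 8×127 + 24
127 = 5×24 + 7
24 = 3×7 + 3
7 = 2×3 + 1
3 = 3×1 + 0  (stop)
So 1040/127 = [8; 5, 3, 2, 3].

[8; 5, 3, 2, 3]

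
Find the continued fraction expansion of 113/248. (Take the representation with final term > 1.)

[0; 2, 5, 7, 3]

113 = 0·248 + 113
248 = 2·113 + 22
113 = 5·22 + 3
22 = 7·3 + 1
3 = 3·1 + 0  (stop)
So 113/248 = [0; 2, 5, 7, 3].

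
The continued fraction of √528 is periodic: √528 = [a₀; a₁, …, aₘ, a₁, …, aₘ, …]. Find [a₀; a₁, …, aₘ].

[22; 1, 44]

a₀ = ⌊√528⌋ = 22.
With m₀=0, d₀=1 and mₖ₊₁ = dₖaₖ − mₖ, dₖ₊₁ = (n − mₖ₊₁²)/dₖ, aₖ₊₁ = ⌊(a₀+mₖ₊₁)/dₖ₊₁⌋:
  k=1: m=22, d=44, a=1
  k=2: m=22, d=1, a=44
d=1 and a=2a₀=44 at k=2, so the next step gives (m, d) = (22, 44) again — its k=1 value — and the period has length 2.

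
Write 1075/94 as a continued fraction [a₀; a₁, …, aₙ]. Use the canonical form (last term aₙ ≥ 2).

1075 = 11·94 + 41
94 = 2·41 + 12
41 = 3·12 + 5
12 = 2·5 + 2
5 = 2·2 + 1
2 = 2·1 + 0  (stop)
So 1075/94 = [11; 2, 3, 2, 2, 2].

[11; 2, 3, 2, 2, 2]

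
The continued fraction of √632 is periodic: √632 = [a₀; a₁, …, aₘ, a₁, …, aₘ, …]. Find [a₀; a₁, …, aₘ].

a₀ = ⌊√632⌋ = 25.
With m₀=0, d₀=1 and mₖ₊₁ = dₖaₖ − mₖ, dₖ₊₁ = (n − mₖ₊₁²)/dₖ, aₖ₊₁ = ⌊(a₀+mₖ₊₁)/dₖ₊₁⌋:
  k=1: m=25, d=7, a=7
  k=2: m=24, d=8, a=6
  k=3: m=24, d=7, a=7
  k=4: m=25, d=1, a=50
d=1 and a=2a₀=50 at k=4, so the next step gives (m, d) = (25, 7) again — its k=1 value — and the period has length 4.

[25; 7, 6, 7, 50]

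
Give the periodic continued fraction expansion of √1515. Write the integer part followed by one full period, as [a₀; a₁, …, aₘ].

a₀ = ⌊√1515⌋ = 38.
With m₀=0, d₀=1 and mₖ₊₁ = dₖaₖ − mₖ, dₖ₊₁ = (n − mₖ₊₁²)/dₖ, aₖ₊₁ = ⌊(a₀+mₖ₊₁)/dₖ₊₁⌋:
  k=1: m=38, d=71, a=1
  k=2: m=33, d=6, a=11
  k=3: m=33, d=71, a=1
  k=4: m=38, d=1, a=76
d=1 and a=2a₀=76 at k=4, so the next step gives (m, d) = (38, 71) again — its k=1 value — and the period has length 4.

[38; 1, 11, 1, 76]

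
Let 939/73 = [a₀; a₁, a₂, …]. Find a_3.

3

939 = 12·73 + 63   →  a_0 = 12
73 = 1·63 + 10   →  a_1 = 1
63 = 6·10 + 3   →  a_2 = 6
10 = 3·3 + 1   →  a_3 = 3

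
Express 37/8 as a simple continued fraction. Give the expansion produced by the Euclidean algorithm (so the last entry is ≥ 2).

[4; 1, 1, 1, 2]

37 = 4×8 + 5
8 = 1×5 + 3
5 = 1×3 + 2
3 = 1×2 + 1
2 = 2×1 + 0  (stop)
So 37/8 = [4; 1, 1, 1, 2].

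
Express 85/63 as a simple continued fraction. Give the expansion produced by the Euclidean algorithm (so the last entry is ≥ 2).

[1; 2, 1, 6, 3]

85 = 1×63 + 22
63 = 2×22 + 19
22 = 1×19 + 3
19 = 6×3 + 1
3 = 3×1 + 0  (stop)
So 85/63 = [1; 2, 1, 6, 3].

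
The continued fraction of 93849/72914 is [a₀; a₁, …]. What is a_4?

10

93849 = 1·72914 + 20935   →  a_0 = 1
72914 = 3·20935 + 10109   →  a_1 = 3
20935 = 2·10109 + 717   →  a_2 = 2
10109 = 14·717 + 71   →  a_3 = 14
717 = 10·71 + 7   →  a_4 = 10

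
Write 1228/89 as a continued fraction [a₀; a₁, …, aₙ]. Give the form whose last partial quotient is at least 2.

1228 = 13×89 + 71
89 = 1×71 + 18
71 = 3×18 + 17
18 = 1×17 + 1
17 = 17×1 + 0  (stop)
So 1228/89 = [13; 1, 3, 1, 17].

[13; 1, 3, 1, 17]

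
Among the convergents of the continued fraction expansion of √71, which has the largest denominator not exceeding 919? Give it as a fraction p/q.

3480/413

√71 = [8; 2, 2, 1, 7, 1, 2, 2, 16, …] (period length 8).
Convergents:
  p_0/q_0 = 8/1
  p_1/q_1 = 17/2
  p_2/q_2 = 42/5
  p_3/q_3 = 59/7
  p_4/q_4 = 455/54
  p_5/q_5 = 514/61
  p_6/q_6 = 1483/176
  p_7/q_7 = 3480/413
  p_8/q_8 = 57163/6784
q_7 = 413 ≤ 919 < 6784 = q_8, so the answer is 3480/413.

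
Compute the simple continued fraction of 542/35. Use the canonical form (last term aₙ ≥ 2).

542 = 15×35 + 17
35 = 2×17 + 1
17 = 17×1 + 0  (stop)
So 542/35 = [15; 2, 17].

[15; 2, 17]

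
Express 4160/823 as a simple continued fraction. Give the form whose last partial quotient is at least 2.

4160 = 5×823 + 45
823 = 18×45 + 13
45 = 3×13 + 6
13 = 2×6 + 1
6 = 6×1 + 0  (stop)
So 4160/823 = [5; 18, 3, 2, 6].

[5; 18, 3, 2, 6]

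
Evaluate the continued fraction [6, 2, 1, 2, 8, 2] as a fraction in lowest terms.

905/142

Using pₖ = aₖpₖ₋₁ + pₖ₋₂ and qₖ = aₖqₖ₋₁ + qₖ₋₂:
  k=0: a=6, p=6, q=1
  k=1: a=2, p=13, q=2
  k=2: a=1, p=19, q=3
  k=3: a=2, p=51, q=8
  k=4: a=8, p=427, q=67
  k=5: a=2, p=905, q=142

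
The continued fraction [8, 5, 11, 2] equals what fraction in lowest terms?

Using pₖ = aₖpₖ₋₁ + pₖ₋₂ and qₖ = aₖqₖ₋₁ + qₖ₋₂:
  k=0: a=8, p=8, q=1
  k=1: a=5, p=41, q=5
  k=2: a=11, p=459, q=56
  k=3: a=2, p=959, q=117

959/117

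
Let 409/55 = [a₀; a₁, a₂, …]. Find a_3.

409 = 7·55 + 24   →  a_0 = 7
55 = 2·24 + 7   →  a_1 = 2
24 = 3·7 + 3   →  a_2 = 3
7 = 2·3 + 1   →  a_3 = 2

2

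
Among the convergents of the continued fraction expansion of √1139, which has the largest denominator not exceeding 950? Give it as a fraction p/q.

27303/809

√1139 = [33; 1, 2, 1, 66, …] (period length 4).
Convergents:
  p_0/q_0 = 33/1
  p_1/q_1 = 34/1
  p_2/q_2 = 101/3
  p_3/q_3 = 135/4
  p_4/q_4 = 9011/267
  p_5/q_5 = 9146/271
  p_6/q_6 = 27303/809
  p_7/q_7 = 36449/1080
q_6 = 809 ≤ 950 < 1080 = q_7, so the answer is 27303/809.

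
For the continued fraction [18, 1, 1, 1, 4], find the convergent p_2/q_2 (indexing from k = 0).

37/2

Using pₖ = aₖpₖ₋₁ + pₖ₋₂, qₖ = aₖqₖ₋₁ + qₖ₋₂ (with p₋₁=1, p₋₂=0, q₋₁=0, q₋₂=1):
  k=0: a=18, p=18, q=1
  k=1: a=1, p=19, q=1
  k=2: a=1, p=37, q=2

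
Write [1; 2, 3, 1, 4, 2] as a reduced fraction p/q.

Using pₖ = aₖpₖ₋₁ + pₖ₋₂ and qₖ = aₖqₖ₋₁ + qₖ₋₂:
  k=0: a=1, p=1, q=1
  k=1: a=2, p=3, q=2
  k=2: a=3, p=10, q=7
  k=3: a=1, p=13, q=9
  k=4: a=4, p=62, q=43
  k=5: a=2, p=137, q=95

137/95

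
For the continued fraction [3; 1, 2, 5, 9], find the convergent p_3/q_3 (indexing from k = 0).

59/16

Using pₖ = aₖpₖ₋₁ + pₖ₋₂, qₖ = aₖqₖ₋₁ + qₖ₋₂ (with p₋₁=1, p₋₂=0, q₋₁=0, q₋₂=1):
  k=0: a=3, p=3, q=1
  k=1: a=1, p=4, q=1
  k=2: a=2, p=11, q=3
  k=3: a=5, p=59, q=16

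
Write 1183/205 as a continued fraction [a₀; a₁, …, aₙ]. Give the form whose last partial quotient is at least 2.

1183 = 5×205 + 158
205 = 1×158 + 47
158 = 3×47 + 17
47 = 2×17 + 13
17 = 1×13 + 4
13 = 3×4 + 1
4 = 4×1 + 0  (stop)
So 1183/205 = [5; 1, 3, 2, 1, 3, 4].

[5; 1, 3, 2, 1, 3, 4]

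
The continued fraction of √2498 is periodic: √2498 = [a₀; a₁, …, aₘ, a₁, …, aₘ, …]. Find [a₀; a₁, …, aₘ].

a₀ = ⌊√2498⌋ = 49.

[49; 1, 48, 1, 98]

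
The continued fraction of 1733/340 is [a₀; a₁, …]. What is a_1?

10

1733 = 5·340 + 33   →  a_0 = 5
340 = 10·33 + 10   →  a_1 = 10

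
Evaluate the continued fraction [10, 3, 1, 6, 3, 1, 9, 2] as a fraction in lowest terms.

23575/2298

Fold from the inside: start with 2/1.
  9 + 1/2 = 19/2
  1 + 2/19 = 21/19
  3 + 19/21 = 82/21
  6 + 21/82 = 513/82
  1 + 82/513 = 595/513
  3 + 513/595 = 2298/595
  10 + 595/2298 = 23575/2298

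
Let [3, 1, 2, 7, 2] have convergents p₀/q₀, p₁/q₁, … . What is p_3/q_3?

81/22

Using pₖ = aₖpₖ₋₁ + pₖ₋₂, qₖ = aₖqₖ₋₁ + qₖ₋₂ (with p₋₁=1, p₋₂=0, q₋₁=0, q₋₂=1):
  k=0: a=3, p=3, q=1
  k=1: a=1, p=4, q=1
  k=2: a=2, p=11, q=3
  k=3: a=7, p=81, q=22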